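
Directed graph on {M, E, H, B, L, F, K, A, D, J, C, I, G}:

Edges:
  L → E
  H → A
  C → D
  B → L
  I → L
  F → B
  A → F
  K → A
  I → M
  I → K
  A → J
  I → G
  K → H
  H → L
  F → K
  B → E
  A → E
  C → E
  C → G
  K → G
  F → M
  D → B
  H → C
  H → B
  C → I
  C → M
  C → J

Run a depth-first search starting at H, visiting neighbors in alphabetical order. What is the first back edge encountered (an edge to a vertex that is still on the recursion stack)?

DFS from H (visiting neighbors in alphabetical order); mark gray on enter, black on exit:
H gray
  A gray
    E gray
    E black
    F gray
      B gray
        B→E: E black — skip
        L gray
          L→E: E black — skip
        L black
      B black
      K gray
        K→A: A is gray → back edge
First back edge: K → A.

K→A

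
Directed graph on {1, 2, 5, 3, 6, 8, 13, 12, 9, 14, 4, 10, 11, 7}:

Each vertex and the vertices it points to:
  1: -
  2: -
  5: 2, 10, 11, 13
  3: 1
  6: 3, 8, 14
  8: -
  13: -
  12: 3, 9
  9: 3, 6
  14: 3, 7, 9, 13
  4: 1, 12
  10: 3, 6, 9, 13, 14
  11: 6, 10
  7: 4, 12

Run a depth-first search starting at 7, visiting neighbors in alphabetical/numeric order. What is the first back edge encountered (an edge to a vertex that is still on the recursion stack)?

14->7

DFS from 7 (visiting neighbors in alphabetical/numeric order); mark gray on enter, black on exit:
7 gray
  4 gray
    1 gray
    1 black
    12 gray
      3 gray
        3→1: 1 black — skip
      3 black
      9 gray
        9→3: 3 black — skip
        6 gray
          6→3: 3 black — skip
          8 gray
          8 black
          14 gray
            14→3: 3 black — skip
            14→7: 7 is gray → back edge
First back edge: 14 → 7.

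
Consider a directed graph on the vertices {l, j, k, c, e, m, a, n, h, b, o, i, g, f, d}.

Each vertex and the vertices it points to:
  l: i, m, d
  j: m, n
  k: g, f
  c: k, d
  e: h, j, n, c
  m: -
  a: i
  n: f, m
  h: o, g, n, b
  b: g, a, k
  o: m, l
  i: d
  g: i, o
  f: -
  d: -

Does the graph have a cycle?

DFS with white/gray/black marking, starting from i:
i gray
  d gray
  d black
i black
l gray
  l→i: i black — skip
  m gray
  m black
  l→d: d black — skip
l black
j gray
  j→m: m black — skip
  n gray
    f gray
    f black
    n→m: m black — skip
  n black
j black
k gray
  g gray
    g→i: i black — skip
    o gray
      o→m: m black — skip
      o→l: l black — skip
    o black
  g black
  k→f: f black — skip
k black
c gray
  c→k: k black — skip
  c→d: d black — skip
c black
e gray
  h gray
    h→o: o black — skip
    h→g: g black — skip
    h→n: n black — skip
    b gray
      b→g: g black — skip
      a gray
        a→i: i black — skip
      a black
      b→k: k black — skip
    b black
  h black
  e→j: j black — skip
  e→n: n black — skip
  e→c: c black — skip
e black
Every edge goes to a white or black vertex — no back edge, so the graph is acyclic.

No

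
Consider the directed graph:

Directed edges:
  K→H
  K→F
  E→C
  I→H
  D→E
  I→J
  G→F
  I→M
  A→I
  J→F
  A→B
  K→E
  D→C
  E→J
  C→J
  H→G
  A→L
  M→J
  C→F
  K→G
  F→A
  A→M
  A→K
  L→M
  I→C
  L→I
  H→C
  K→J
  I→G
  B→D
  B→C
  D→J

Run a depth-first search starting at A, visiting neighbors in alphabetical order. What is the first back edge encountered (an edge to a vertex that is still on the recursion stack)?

F→A

DFS from A (visiting neighbors in alphabetical order); mark gray on enter, black on exit:
A gray
  B gray
    C gray
      F gray
        F→A: A is gray → back edge
First back edge: F → A.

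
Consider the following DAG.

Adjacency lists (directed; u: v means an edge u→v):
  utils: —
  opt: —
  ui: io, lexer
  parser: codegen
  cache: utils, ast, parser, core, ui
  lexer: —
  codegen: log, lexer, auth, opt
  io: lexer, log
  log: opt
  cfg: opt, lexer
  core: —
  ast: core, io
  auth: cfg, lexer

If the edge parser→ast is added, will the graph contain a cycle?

No

Adding parser→ast creates a cycle iff ast can already reach parser.
Explore from ast: no path reaches parser. The graph stays acyclic.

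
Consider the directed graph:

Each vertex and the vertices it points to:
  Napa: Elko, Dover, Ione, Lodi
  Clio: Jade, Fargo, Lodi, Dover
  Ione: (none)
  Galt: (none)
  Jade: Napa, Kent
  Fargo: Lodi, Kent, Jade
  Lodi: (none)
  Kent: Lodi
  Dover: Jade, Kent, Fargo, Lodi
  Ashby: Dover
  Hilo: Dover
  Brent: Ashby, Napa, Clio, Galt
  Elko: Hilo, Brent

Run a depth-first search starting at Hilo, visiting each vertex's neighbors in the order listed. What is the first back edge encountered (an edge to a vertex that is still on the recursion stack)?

DFS from Hilo (visiting each vertex's neighbors in the order listed); mark gray on enter, black on exit:
Hilo gray
  Dover gray
    Jade gray
      Napa gray
        Elko gray
          Elko→Hilo: Hilo is gray → back edge
First back edge: Elko → Hilo.

Elko→Hilo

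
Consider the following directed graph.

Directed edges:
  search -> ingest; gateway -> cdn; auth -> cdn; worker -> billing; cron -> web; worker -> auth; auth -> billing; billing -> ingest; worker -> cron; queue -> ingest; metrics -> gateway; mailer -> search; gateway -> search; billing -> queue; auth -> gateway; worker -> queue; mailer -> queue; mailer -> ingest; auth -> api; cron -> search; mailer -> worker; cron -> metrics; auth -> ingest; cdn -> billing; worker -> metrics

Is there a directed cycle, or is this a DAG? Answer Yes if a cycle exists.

DFS with white/gray/black marking, starting from billing:
billing gray
  queue gray
    ingest gray
    ingest black
  queue black
  billing→ingest: ingest black — skip
billing black
web gray
web black
mailer gray
  worker gray
    worker→billing: billing black — skip
    cron gray
      metrics gray
        gateway gray
          search gray
            search→ingest: ingest black — skip
          search black
          cdn gray
            cdn→billing: billing black — skip
          cdn black
        gateway black
      metrics black
      cron→web: web black — skip
      cron→search: search black — skip
    cron black
    worker→metrics: metrics black — skip
    worker→queue: queue black — skip
    auth gray
      auth→gateway: gateway black — skip
      auth→billing: billing black — skip
      auth→cdn: cdn black — skip
      api gray
      api black
      auth→ingest: ingest black — skip
    auth black
  worker black
  mailer→queue: queue black — skip
  mailer→ingest: ingest black — skip
  mailer→search: search black — skip
mailer black
Every edge goes to a white or black vertex — no back edge, so the graph is acyclic.

No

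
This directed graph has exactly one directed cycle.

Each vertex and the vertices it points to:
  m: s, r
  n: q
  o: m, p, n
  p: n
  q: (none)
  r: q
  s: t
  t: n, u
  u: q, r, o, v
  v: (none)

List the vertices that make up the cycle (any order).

m, o, s, t, u

DFS with gray/black marking from s:
s gray
  t gray
    n gray
      q gray
      q black
    n black
    u gray
      u→q: q black — skip
      r gray
        r→q: q black — skip
      r black
      o gray
        m gray
          m→s: s is gray → back edge
Back edge closes the cycle s → t → u → o → m → s; its vertices are {m, o, s, t, u}.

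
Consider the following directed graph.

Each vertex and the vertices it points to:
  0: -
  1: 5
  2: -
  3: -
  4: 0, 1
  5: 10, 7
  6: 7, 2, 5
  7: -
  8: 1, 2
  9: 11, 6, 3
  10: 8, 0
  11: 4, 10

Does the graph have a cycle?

Yes

DFS with white/gray/black marking, starting from 0:
0 gray
0 black
1 gray
  5 gray
    10 gray
      8 gray
        8→1: 1 is gray → back edge
Back edge found, so a cycle exists: 1 → 5 → 10 → 8 → 1.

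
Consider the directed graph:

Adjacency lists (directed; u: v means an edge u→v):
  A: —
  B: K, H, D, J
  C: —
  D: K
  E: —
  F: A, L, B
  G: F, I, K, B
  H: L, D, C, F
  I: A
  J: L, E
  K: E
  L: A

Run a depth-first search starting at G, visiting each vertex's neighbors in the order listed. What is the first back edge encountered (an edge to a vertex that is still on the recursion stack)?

H->F

DFS from G (visiting each vertex's neighbors in the order listed); mark gray on enter, black on exit:
G gray
  F gray
    A gray
    A black
    L gray
      L→A: A black — skip
    L black
    B gray
      K gray
        E gray
        E black
      K black
      H gray
        H→L: L black — skip
        D gray
          D→K: K black — skip
        D black
        C gray
        C black
        H→F: F is gray → back edge
First back edge: H → F.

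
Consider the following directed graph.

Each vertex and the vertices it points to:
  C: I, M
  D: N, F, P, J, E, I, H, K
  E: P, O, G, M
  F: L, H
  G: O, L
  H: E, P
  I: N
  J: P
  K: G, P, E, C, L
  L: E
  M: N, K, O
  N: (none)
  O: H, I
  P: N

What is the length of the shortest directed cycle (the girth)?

3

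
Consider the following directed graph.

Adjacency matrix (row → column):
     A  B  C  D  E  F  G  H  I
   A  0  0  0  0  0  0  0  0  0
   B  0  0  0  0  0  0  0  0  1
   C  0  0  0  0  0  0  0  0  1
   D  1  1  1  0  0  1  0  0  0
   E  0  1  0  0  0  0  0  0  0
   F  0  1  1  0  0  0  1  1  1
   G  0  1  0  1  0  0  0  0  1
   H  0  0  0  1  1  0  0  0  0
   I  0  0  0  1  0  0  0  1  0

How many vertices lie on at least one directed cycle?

8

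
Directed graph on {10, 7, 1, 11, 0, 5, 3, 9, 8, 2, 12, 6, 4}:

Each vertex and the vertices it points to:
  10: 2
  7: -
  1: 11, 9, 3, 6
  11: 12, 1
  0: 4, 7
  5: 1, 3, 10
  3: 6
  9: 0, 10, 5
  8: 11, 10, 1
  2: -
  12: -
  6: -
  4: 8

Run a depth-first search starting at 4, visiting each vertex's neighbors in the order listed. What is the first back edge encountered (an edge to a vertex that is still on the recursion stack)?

1→11

DFS from 4 (visiting each vertex's neighbors in the order listed); mark gray on enter, black on exit:
4 gray
  8 gray
    11 gray
      12 gray
      12 black
      1 gray
        1→11: 11 is gray → back edge
First back edge: 1 → 11.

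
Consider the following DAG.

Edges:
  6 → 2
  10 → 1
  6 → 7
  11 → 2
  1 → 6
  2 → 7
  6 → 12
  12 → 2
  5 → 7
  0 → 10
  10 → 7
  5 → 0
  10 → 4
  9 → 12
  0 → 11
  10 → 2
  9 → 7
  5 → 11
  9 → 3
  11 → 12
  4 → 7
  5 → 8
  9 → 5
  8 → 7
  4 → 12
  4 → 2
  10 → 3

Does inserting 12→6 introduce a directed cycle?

Yes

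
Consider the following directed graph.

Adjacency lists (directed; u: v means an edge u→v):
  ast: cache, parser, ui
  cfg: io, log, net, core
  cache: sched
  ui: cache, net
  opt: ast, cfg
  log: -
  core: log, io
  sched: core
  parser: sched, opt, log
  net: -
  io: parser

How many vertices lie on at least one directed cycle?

A vertex is on a directed cycle iff it belongs to a strongly connected component of size ≥ 2 (or has a self-loop).
The vertices on cycles are {io, ui, ast, cfg, opt, core, cache, sched, parser} — 9 in total.

9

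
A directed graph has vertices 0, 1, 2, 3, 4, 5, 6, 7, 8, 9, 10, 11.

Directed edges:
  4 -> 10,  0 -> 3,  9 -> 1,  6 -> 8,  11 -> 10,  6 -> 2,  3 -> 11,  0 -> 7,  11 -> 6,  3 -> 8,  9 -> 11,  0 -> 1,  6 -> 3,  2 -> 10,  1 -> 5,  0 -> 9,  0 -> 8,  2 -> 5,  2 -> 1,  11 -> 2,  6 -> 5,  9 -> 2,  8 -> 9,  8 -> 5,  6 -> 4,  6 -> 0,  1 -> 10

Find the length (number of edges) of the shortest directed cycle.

For each vertex v, BFS finds the shortest path from v back to v.
The shortest such closed walk is 6 → 3 → 11 → 6, length 3.

3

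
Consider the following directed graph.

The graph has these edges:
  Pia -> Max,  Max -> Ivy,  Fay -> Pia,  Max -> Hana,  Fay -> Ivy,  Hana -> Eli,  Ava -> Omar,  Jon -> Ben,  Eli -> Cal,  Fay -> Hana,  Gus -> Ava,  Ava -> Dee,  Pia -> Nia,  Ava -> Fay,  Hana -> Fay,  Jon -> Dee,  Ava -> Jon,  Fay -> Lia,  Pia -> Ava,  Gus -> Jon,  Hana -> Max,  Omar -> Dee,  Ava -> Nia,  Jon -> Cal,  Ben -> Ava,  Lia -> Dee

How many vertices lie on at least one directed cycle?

A vertex is on a directed cycle iff it belongs to a strongly connected component of size ≥ 2 (or has a self-loop).
The vertices on cycles are {Ava, Ben, Fay, Jon, Max, Pia, Hana} — 7 in total.

7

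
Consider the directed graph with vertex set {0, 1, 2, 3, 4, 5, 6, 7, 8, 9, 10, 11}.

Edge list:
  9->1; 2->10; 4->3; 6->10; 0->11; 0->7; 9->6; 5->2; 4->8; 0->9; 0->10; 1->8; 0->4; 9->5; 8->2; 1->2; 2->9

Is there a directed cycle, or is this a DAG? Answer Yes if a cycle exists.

Yes

DFS with white/gray/black marking, starting from 10:
10 gray
10 black
0 gray
  4 gray
    3 gray
    3 black
    8 gray
      2 gray
        9 gray
          1 gray
            1→8: 8 is gray → back edge
Back edge found, so a cycle exists: 8 → 2 → 9 → 1 → 8.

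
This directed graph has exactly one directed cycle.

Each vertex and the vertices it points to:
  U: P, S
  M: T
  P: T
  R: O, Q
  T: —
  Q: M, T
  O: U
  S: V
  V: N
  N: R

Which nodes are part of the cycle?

N, O, R, S, U, V

DFS with gray/black marking from R:
R gray
  O gray
    U gray
      P gray
        T gray
        T black
      P black
      S gray
        V gray
          N gray
            N→R: R is gray → back edge
Back edge closes the cycle R → O → U → S → V → N → R; its vertices are {N, O, R, S, U, V}.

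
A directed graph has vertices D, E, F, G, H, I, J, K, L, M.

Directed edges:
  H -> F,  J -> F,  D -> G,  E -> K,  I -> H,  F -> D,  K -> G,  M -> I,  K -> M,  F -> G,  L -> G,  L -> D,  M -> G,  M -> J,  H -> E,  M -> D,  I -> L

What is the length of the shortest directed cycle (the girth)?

For each vertex v, BFS finds the shortest path from v back to v.
The shortest such closed walk is M → I → H → E → K → M, length 5.

5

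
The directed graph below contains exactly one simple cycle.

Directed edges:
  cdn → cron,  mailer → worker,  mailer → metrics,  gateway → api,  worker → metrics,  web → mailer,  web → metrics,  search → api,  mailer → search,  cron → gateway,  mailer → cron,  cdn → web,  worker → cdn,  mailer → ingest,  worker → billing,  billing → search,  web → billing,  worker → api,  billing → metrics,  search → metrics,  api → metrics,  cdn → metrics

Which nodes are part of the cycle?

cdn, web, mailer, worker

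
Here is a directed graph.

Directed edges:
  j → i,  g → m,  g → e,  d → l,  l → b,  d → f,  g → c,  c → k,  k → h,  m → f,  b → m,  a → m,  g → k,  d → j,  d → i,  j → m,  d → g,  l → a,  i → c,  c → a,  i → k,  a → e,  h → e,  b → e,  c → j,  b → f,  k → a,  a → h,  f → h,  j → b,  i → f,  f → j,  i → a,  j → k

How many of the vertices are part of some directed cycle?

8

A vertex is on a directed cycle iff it belongs to a strongly connected component of size ≥ 2 (or has a self-loop).
The vertices on cycles are {a, b, c, f, i, j, k, m} — 8 in total.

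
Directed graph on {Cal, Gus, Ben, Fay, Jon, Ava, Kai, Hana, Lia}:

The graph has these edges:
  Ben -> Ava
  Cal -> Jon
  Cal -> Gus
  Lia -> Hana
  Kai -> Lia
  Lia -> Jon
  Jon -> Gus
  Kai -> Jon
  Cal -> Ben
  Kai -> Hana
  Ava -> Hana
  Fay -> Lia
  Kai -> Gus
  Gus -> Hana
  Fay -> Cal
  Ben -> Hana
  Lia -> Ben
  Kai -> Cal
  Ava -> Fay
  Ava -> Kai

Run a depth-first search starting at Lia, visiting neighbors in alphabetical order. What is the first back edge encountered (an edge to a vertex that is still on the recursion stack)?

DFS from Lia (visiting neighbors in alphabetical order); mark gray on enter, black on exit:
Lia gray
  Ben gray
    Ava gray
      Fay gray
        Cal gray
          Cal→Ben: Ben is gray → back edge
First back edge: Cal → Ben.

Cal->Ben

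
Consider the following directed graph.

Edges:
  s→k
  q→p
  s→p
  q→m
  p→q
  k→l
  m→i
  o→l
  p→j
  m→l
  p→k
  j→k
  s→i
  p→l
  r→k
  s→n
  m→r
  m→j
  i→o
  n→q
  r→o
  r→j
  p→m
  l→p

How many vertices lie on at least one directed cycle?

9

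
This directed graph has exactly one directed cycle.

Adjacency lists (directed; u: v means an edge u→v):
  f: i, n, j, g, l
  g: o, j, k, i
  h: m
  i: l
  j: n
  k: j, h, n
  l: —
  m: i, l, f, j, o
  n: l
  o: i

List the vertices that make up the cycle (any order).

f, g, h, k, m

DFS with gray/black marking from m:
m gray
  i gray
    l gray
    l black
  i black
  m→l: l black — skip
  f gray
    f→i: i black — skip
    n gray
      n→l: l black — skip
    n black
    j gray
      j→n: n black — skip
    j black
    g gray
      o gray
        o→i: i black — skip
      o black
      g→j: j black — skip
      k gray
        k→j: j black — skip
        h gray
          h→m: m is gray → back edge
Back edge closes the cycle m → f → g → k → h → m; its vertices are {f, g, h, k, m}.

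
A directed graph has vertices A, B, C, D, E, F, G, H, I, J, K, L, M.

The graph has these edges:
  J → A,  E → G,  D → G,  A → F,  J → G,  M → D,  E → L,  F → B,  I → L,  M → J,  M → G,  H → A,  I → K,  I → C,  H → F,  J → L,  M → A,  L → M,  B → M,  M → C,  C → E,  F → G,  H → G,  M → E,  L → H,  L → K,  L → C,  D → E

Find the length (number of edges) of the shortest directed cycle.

3

For each vertex v, BFS finds the shortest path from v back to v.
The shortest such closed walk is L → M → E → L, length 3.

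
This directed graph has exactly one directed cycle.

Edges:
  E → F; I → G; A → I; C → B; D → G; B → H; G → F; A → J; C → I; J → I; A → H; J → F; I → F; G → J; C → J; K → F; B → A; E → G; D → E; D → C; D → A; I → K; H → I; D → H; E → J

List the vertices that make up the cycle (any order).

DFS with gray/black marking from G:
G gray
  F gray
  F black
  J gray
    I gray
      I→G: G is gray → back edge
Back edge closes the cycle G → J → I → G; its vertices are {G, I, J}.

G, I, J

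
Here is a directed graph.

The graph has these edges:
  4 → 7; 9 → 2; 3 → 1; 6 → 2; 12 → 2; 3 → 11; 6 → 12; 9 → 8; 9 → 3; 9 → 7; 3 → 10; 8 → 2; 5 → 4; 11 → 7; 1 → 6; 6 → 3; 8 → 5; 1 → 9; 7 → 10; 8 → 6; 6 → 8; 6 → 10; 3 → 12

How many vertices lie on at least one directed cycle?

5

A vertex is on a directed cycle iff it belongs to a strongly connected component of size ≥ 2 (or has a self-loop).
The vertices on cycles are {1, 3, 6, 8, 9} — 5 in total.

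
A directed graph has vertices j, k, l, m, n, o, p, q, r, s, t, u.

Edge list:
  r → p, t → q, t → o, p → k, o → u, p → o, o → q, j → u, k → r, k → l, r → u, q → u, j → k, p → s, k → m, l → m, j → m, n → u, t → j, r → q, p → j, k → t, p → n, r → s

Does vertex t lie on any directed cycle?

t is on a cycle iff t can reach itself via ≥1 edge.
t → j → k → t — yes.

Yes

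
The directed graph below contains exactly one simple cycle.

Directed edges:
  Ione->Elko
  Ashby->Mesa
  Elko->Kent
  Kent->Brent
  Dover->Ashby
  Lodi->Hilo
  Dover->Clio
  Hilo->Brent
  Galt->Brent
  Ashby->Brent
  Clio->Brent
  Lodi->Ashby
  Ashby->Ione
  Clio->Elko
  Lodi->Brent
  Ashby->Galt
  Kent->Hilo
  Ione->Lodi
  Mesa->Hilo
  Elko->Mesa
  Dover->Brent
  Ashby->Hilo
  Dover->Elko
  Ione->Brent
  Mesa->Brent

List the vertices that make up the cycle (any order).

Ione, Lodi, Ashby

DFS with gray/black marking from Ashby:
Ashby gray
  Galt gray
    Brent gray
    Brent black
  Galt black
  Ashby→Brent: Brent black — skip
  Ione gray
    Elko gray
      Mesa gray
        Hilo gray
          Hilo→Brent: Brent black — skip
        Hilo black
        Mesa→Brent: Brent black — skip
      Mesa black
      Kent gray
        Kent→Hilo: Hilo black — skip
        Kent→Brent: Brent black — skip
      Kent black
    Elko black
    Lodi gray
      Lodi→Brent: Brent black — skip
      Lodi→Hilo: Hilo black — skip
      Lodi→Ashby: Ashby is gray → back edge
Back edge closes the cycle Ashby → Ione → Lodi → Ashby; its vertices are {Ione, Lodi, Ashby}.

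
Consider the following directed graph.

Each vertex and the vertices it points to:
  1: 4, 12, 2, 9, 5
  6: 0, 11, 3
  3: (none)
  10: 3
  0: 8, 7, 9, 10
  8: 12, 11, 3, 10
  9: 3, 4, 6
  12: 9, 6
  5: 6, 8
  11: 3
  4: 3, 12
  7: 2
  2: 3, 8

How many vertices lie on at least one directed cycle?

8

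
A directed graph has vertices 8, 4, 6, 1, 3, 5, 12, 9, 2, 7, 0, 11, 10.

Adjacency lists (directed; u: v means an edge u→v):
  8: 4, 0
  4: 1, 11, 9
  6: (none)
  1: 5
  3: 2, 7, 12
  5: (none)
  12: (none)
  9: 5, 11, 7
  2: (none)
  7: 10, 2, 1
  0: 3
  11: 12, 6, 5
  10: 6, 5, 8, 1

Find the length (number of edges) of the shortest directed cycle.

5

For each vertex v, BFS finds the shortest path from v back to v.
The shortest such closed walk is 8 → 4 → 9 → 7 → 10 → 8, length 5.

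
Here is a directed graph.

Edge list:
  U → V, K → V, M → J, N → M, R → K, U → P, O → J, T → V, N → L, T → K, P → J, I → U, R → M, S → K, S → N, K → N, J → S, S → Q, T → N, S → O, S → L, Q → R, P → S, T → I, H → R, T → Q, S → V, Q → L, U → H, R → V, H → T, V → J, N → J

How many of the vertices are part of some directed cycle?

13

A vertex is on a directed cycle iff it belongs to a strongly connected component of size ≥ 2 (or has a self-loop).
The vertices on cycles are {H, I, J, K, M, N, O, Q, R, S, T, U, V} — 13 in total.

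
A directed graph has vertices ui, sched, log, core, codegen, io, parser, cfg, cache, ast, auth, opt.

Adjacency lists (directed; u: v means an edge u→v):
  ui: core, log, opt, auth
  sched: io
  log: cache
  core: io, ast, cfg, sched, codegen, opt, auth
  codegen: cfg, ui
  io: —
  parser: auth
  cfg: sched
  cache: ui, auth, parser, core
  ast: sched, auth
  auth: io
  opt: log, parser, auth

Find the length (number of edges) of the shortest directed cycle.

3

For each vertex v, BFS finds the shortest path from v back to v.
The shortest such closed walk is log → cache → ui → log, length 3.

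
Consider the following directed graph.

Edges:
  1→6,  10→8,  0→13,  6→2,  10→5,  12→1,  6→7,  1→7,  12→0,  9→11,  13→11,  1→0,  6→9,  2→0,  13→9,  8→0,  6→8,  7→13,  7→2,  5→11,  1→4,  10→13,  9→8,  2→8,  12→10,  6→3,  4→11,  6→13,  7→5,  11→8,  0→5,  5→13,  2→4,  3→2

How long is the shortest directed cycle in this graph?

For each vertex v, BFS finds the shortest path from v back to v.
The shortest such closed walk is 9 → 8 → 0 → 13 → 9, length 4.

4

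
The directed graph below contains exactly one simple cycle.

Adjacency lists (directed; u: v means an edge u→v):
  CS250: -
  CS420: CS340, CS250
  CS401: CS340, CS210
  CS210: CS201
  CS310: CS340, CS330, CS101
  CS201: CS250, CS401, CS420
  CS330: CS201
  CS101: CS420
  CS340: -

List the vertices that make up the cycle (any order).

DFS with gray/black marking from CS201:
CS201 gray
  CS250 gray
  CS250 black
  CS401 gray
    CS340 gray
    CS340 black
    CS210 gray
      CS210→CS201: CS201 is gray → back edge
Back edge closes the cycle CS201 → CS401 → CS210 → CS201; its vertices are {CS201, CS210, CS401}.

CS201, CS210, CS401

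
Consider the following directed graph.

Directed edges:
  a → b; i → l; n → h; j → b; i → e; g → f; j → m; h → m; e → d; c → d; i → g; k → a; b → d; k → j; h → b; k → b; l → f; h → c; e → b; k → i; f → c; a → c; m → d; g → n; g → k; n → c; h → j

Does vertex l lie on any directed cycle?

No

l lies on a cycle iff there is a path from l back to itself.
Exploring from l, it never reaches itself; equivalently, its strongly connected component is a singleton.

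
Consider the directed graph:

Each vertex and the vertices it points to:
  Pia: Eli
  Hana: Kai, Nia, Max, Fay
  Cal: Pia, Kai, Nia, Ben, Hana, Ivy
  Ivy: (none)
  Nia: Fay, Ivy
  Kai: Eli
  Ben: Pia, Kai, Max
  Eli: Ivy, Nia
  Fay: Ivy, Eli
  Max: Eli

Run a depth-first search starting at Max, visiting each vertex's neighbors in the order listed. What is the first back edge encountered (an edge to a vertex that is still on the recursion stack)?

Fay->Eli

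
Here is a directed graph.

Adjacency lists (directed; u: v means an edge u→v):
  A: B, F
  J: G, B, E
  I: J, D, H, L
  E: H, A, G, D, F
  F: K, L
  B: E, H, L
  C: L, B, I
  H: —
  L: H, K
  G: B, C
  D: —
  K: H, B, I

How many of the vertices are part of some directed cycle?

10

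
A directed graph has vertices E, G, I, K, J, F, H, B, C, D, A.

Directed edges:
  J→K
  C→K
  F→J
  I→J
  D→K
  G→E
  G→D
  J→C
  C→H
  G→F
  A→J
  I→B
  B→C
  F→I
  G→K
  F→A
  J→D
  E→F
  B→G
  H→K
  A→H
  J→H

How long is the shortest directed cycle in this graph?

For each vertex v, BFS finds the shortest path from v back to v.
The shortest such closed walk is I → B → G → F → I, length 4.

4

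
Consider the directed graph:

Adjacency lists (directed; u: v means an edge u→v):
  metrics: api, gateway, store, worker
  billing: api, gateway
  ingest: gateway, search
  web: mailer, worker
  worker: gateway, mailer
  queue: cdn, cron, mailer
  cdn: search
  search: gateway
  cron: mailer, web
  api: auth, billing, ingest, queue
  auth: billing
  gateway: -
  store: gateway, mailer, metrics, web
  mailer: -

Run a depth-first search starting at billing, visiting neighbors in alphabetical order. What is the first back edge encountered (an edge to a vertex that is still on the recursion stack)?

auth→billing

DFS from billing (visiting neighbors in alphabetical order); mark gray on enter, black on exit:
billing gray
  api gray
    auth gray
      auth→billing: billing is gray → back edge
First back edge: auth → billing.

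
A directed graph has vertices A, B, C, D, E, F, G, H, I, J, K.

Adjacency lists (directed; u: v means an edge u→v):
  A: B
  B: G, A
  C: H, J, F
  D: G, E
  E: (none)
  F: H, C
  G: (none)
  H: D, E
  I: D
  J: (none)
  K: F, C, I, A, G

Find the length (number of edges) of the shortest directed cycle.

For each vertex v, BFS finds the shortest path from v back to v.
The shortest such closed walk is C → F → C, length 2.

2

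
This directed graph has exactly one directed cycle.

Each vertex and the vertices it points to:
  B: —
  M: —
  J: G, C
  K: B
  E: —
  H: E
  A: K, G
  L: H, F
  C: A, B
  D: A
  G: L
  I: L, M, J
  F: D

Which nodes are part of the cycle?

DFS with gray/black marking from L:
L gray
  H gray
    E gray
    E black
  H black
  F gray
    D gray
      A gray
        K gray
          B gray
          B black
        K black
        G gray
          G→L: L is gray → back edge
Back edge closes the cycle L → F → D → A → G → L; its vertices are {A, D, F, G, L}.

A, D, F, G, L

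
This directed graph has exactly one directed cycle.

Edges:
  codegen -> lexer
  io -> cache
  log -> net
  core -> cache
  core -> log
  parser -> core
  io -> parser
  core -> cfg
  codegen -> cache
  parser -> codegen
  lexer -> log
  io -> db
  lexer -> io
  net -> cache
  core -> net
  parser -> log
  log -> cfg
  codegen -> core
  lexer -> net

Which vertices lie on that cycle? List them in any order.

io, lexer, parser, codegen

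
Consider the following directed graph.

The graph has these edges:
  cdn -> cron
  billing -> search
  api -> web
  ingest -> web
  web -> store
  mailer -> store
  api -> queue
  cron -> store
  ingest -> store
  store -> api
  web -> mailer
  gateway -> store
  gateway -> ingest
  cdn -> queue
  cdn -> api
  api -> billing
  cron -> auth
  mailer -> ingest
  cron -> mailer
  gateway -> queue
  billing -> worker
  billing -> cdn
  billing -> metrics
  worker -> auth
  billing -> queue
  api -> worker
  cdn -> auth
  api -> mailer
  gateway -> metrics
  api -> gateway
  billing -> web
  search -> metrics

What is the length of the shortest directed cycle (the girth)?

For each vertex v, BFS finds the shortest path from v back to v.
The shortest such closed walk is api → billing → cdn → api, length 3.

3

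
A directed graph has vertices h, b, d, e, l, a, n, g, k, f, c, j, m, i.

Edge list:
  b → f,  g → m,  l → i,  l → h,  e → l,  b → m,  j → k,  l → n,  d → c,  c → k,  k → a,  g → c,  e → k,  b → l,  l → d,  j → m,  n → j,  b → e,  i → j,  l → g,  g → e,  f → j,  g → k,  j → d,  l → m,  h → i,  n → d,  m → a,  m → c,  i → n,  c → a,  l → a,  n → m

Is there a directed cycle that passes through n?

n lies on a cycle iff there is a path from n back to itself.
Exploring from n, it never reaches itself; equivalently, its strongly connected component is a singleton.

No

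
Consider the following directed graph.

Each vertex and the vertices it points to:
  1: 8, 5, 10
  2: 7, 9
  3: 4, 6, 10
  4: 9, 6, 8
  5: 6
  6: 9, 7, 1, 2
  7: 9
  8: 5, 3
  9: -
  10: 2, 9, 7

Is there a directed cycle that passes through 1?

Yes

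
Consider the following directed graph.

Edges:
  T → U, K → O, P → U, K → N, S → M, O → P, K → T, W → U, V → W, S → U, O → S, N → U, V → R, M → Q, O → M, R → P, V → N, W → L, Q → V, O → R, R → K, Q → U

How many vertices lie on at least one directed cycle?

7

A vertex is on a directed cycle iff it belongs to a strongly connected component of size ≥ 2 (or has a self-loop).
The vertices on cycles are {K, M, O, Q, R, S, V} — 7 in total.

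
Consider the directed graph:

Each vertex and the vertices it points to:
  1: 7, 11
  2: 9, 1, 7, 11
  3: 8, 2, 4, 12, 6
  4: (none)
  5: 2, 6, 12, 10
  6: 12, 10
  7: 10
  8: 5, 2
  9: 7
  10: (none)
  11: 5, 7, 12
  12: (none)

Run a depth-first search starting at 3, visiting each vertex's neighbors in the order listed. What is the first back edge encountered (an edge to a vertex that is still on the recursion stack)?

DFS from 3 (visiting each vertex's neighbors in the order listed); mark gray on enter, black on exit:
3 gray
  8 gray
    5 gray
      2 gray
        9 gray
          7 gray
            10 gray
            10 black
          7 black
        9 black
        1 gray
          1→7: 7 black — skip
          11 gray
            11→5: 5 is gray → back edge
First back edge: 11 → 5.

11→5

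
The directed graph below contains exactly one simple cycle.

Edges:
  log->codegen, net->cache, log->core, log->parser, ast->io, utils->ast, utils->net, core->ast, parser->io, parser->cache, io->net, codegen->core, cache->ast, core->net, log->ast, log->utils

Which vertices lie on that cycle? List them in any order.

io, ast, net, cache

DFS with gray/black marking from io:
io gray
  net gray
    cache gray
      ast gray
        ast→io: io is gray → back edge
Back edge closes the cycle io → net → cache → ast → io; its vertices are {io, ast, net, cache}.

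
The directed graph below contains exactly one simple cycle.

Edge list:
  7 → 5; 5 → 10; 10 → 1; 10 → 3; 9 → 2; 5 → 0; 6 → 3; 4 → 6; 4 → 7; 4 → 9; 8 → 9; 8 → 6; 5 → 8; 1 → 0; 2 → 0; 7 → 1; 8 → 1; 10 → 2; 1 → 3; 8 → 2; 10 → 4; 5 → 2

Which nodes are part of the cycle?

DFS with gray/black marking from 4:
4 gray
  7 gray
    5 gray
      8 gray
        1 gray
          3 gray
          3 black
          0 gray
          0 black
        1 black
        6 gray
          6→3: 3 black — skip
        6 black
        9 gray
          2 gray
            2→0: 0 black — skip
          2 black
        9 black
        8→2: 2 black — skip
      8 black
      5→2: 2 black — skip
      5→0: 0 black — skip
      10 gray
        10→1: 1 black — skip
        10→3: 3 black — skip
        10→4: 4 is gray → back edge
Back edge closes the cycle 4 → 7 → 5 → 10 → 4; its vertices are {4, 5, 7, 10}.

4, 5, 7, 10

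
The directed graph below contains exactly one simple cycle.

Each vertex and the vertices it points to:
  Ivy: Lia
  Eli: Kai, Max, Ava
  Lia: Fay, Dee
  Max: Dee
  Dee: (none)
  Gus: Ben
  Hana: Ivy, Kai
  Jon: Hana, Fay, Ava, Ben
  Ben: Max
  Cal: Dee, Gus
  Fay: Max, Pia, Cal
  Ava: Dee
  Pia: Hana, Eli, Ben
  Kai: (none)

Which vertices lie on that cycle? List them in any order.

Fay, Ivy, Lia, Pia, Hana

DFS with gray/black marking from Fay:
Fay gray
  Max gray
    Dee gray
    Dee black
  Max black
  Pia gray
    Hana gray
      Ivy gray
        Lia gray
          Lia→Fay: Fay is gray → back edge
Back edge closes the cycle Fay → Pia → Hana → Ivy → Lia → Fay; its vertices are {Fay, Ivy, Lia, Pia, Hana}.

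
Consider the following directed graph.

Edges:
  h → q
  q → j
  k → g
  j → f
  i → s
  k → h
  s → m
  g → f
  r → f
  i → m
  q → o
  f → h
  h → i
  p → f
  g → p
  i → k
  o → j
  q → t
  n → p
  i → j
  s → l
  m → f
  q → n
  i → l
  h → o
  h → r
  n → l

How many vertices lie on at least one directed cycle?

13

A vertex is on a directed cycle iff it belongs to a strongly connected component of size ≥ 2 (or has a self-loop).
The vertices on cycles are {f, g, h, i, j, k, m, n, o, p, q, r, s} — 13 in total.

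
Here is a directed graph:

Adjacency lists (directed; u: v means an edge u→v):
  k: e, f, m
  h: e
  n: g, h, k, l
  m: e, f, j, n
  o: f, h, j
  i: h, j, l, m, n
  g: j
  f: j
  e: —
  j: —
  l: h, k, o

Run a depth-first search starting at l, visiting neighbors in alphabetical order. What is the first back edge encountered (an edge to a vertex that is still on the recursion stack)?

n->k

DFS from l (visiting neighbors in alphabetical order); mark gray on enter, black on exit:
l gray
  h gray
    e gray
    e black
  h black
  k gray
    k→e: e black — skip
    f gray
      j gray
      j black
    f black
    m gray
      m→e: e black — skip
      m→f: f black — skip
      m→j: j black — skip
      n gray
        g gray
          g→j: j black — skip
        g black
        n→h: h black — skip
        n→k: k is gray → back edge
First back edge: n → k.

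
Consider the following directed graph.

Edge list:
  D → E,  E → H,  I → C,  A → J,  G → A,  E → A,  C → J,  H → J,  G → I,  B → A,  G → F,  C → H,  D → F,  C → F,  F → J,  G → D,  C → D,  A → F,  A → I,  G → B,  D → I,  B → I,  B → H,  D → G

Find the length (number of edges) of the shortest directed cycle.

2

For each vertex v, BFS finds the shortest path from v back to v.
The shortest such closed walk is G → D → G, length 2.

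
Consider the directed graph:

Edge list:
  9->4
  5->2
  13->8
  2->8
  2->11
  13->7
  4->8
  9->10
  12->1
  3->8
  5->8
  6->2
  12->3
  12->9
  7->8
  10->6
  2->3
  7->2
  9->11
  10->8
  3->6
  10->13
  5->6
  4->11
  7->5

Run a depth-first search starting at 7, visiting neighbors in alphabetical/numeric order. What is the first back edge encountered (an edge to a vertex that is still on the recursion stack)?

6->2

DFS from 7 (visiting neighbors in alphabetical/numeric order); mark gray on enter, black on exit:
7 gray
  2 gray
    3 gray
      6 gray
        6→2: 2 is gray → back edge
First back edge: 6 → 2.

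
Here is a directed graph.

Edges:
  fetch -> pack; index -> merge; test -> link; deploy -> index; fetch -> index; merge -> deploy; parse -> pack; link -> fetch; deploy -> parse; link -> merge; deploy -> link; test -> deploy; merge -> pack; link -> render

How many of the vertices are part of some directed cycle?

A vertex is on a directed cycle iff it belongs to a strongly connected component of size ≥ 2 (or has a self-loop).
The vertices on cycles are {link, fetch, index, merge, deploy} — 5 in total.

5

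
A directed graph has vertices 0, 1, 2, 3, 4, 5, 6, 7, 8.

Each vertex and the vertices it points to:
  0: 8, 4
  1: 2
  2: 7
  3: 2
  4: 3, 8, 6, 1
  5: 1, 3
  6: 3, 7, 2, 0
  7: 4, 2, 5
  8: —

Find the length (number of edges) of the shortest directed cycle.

For each vertex v, BFS finds the shortest path from v back to v.
The shortest such closed walk is 7 → 2 → 7, length 2.

2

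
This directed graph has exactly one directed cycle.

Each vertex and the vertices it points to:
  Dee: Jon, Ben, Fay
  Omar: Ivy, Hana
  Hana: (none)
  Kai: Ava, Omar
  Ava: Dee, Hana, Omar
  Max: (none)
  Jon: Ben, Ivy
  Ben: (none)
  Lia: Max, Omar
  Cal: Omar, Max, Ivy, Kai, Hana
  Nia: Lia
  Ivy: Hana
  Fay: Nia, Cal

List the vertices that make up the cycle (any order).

Ava, Cal, Dee, Fay, Kai

DFS with gray/black marking from Dee:
Dee gray
  Jon gray
    Ben gray
    Ben black
    Ivy gray
      Hana gray
      Hana black
    Ivy black
  Jon black
  Dee→Ben: Ben black — skip
  Fay gray
    Nia gray
      Lia gray
        Max gray
        Max black
        Omar gray
          Omar→Ivy: Ivy black — skip
          Omar→Hana: Hana black — skip
        Omar black
      Lia black
    Nia black
    Cal gray
      Cal→Omar: Omar black — skip
      Cal→Max: Max black — skip
      Cal→Ivy: Ivy black — skip
      Kai gray
        Ava gray
          Ava→Dee: Dee is gray → back edge
Back edge closes the cycle Dee → Fay → Cal → Kai → Ava → Dee; its vertices are {Ava, Cal, Dee, Fay, Kai}.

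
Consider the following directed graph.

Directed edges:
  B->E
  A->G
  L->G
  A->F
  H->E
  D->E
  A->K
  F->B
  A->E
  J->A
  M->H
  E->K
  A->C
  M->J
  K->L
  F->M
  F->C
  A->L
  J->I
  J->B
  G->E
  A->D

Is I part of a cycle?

No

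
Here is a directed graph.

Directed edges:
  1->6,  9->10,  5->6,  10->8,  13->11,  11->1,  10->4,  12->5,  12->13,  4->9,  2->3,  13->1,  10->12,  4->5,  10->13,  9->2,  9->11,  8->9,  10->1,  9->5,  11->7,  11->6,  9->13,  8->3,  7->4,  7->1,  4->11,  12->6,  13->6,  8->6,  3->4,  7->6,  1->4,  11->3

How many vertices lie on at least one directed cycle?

11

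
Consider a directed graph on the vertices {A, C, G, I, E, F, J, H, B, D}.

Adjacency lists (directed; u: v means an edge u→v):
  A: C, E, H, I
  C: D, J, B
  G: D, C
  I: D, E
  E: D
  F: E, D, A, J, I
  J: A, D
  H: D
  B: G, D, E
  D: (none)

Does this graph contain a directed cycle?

DFS with white/gray/black marking, starting from D:
D gray
D black
A gray
  C gray
    C→D: D black — skip
    J gray
      J→A: A is gray → back edge
Back edge found, so a cycle exists: A → C → J → A.

Yes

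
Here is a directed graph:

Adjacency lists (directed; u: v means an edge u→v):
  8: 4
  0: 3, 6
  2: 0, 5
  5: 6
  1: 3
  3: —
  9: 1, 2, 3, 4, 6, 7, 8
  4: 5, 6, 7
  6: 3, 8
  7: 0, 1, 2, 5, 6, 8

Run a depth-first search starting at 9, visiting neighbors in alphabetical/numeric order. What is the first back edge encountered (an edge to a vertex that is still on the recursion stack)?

5→6

DFS from 9 (visiting neighbors in alphabetical/numeric order); mark gray on enter, black on exit:
9 gray
  1 gray
    3 gray
    3 black
  1 black
  2 gray
    0 gray
      0→3: 3 black — skip
      6 gray
        6→3: 3 black — skip
        8 gray
          4 gray
            5 gray
              5→6: 6 is gray → back edge
First back edge: 5 → 6.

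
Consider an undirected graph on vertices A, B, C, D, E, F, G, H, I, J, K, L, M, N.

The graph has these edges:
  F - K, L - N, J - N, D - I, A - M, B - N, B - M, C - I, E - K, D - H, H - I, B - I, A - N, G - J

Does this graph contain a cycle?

Yes

DFS, tracking each vertex's parent; an edge to a visited non-parent vertex closes a cycle.
Start from K:
visit K (parent –)
  visit F (parent K)
    F–K: parent, skip
  visit E (parent K)
    E–K: parent, skip
visit A (parent –)
  visit N (parent A)
    visit B (parent N)
      visit M (parent B)
        M–B: parent, skip
        M–A: A visited and ≠ parent → cycle
Cycle: A – N – B – M – A.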